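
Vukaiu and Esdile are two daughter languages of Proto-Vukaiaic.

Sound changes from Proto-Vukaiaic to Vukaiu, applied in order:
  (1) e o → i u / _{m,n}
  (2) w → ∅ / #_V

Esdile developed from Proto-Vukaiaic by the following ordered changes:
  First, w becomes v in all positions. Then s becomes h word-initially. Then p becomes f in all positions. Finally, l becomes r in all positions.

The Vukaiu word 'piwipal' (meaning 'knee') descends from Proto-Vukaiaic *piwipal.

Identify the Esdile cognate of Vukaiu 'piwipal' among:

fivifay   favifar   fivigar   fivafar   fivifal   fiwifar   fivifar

fivifar

Esdile: *piwipal > pivipal > fivifal > fivifar  (by unconditioned shift, unconditioned shift, unconditioned shift)
The other candidates each miss or misapply at least one Esdile change.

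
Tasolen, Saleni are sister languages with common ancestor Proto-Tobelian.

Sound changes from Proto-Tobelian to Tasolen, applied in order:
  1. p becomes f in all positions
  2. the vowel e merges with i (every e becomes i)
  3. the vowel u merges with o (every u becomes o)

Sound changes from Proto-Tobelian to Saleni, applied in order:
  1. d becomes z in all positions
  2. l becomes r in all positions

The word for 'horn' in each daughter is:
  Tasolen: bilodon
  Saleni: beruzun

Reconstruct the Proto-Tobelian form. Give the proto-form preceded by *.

*beludun

Position 4: Tasolen has o, Saleni has u. Saleni preserves u here (none of its changes turn any other segment into u), so the proto-segment is *u.
Position 5: Tasolen has d, Saleni has z. Tasolen preserves d here (none of its changes turn any other segment into d), so the proto-segment is *d.
Verify the candidate proto-form against each daughter:
Tasolen: *beludun > biludun > bilodon  (by vowel merger, vowel merger)
Saleni: *beludun
  beludun → beluzun   [unconditioned shift]
  beluzun → beruzun   [unconditioned shift]
  giving Saleni beruzun.
*beludun is the unique common source.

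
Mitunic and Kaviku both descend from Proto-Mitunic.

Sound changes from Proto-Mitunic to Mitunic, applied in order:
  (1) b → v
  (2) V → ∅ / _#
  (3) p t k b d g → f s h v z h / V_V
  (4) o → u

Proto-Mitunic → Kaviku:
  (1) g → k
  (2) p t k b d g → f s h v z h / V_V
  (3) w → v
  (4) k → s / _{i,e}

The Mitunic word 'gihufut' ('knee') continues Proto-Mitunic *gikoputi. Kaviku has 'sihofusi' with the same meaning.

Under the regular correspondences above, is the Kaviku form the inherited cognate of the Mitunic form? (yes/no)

yes

Derive the expected Kaviku reflex of *gikoputi:
Kaviku: *gikoputi > kikoputi > kihofusi > sihofusi  (by unconditioned shift, intervocalic lenition, palatalisation)
Kaviku 'sihofusi' matches the regular reflex exactly, so the pair is cognate.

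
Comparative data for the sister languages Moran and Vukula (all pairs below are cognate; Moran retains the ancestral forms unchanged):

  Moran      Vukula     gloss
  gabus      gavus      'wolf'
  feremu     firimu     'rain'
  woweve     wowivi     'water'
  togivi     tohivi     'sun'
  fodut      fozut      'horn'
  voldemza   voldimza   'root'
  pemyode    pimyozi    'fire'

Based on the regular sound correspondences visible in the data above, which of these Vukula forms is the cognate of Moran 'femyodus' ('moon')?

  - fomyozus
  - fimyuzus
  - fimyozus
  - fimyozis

fimyozus

feremu ~ firimu, voldemza ~ voldimza — Moran e corresponds to Vukula i after a consonant, before a nasal.
fodut ~ fozut — Moran d corresponds to Vukula z between vowels (before a back vowel).
Applying these to Moran 'femyodus':
  femyodus → fimyodus   (e→i after a consonant, before a nasal)
  fimyodus → fimyozus   (d→z between vowels (before a back vowel))
So the Vukula cognate is 'fimyozus'.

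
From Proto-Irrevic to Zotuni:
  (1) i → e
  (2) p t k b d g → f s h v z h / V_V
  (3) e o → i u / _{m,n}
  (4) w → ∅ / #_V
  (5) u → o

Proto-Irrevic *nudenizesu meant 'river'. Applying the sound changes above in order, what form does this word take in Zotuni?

Zotuni: start from *nudenizesu.
  rule 1 (vowel merger): nudenizesu → nudenezesu
  rule 2 (intervocalic lenition): nudenezesu → nuzenezesu
  rule 3 (pre-nasal raising): nuzenezesu → nuzinezesu
  rule 4: no change — nuzinezesu
  rule 5 (vowel merger): nuzinezesu → nozinezeso
  ⇒ Zotuni nozinezeso

nozinezeso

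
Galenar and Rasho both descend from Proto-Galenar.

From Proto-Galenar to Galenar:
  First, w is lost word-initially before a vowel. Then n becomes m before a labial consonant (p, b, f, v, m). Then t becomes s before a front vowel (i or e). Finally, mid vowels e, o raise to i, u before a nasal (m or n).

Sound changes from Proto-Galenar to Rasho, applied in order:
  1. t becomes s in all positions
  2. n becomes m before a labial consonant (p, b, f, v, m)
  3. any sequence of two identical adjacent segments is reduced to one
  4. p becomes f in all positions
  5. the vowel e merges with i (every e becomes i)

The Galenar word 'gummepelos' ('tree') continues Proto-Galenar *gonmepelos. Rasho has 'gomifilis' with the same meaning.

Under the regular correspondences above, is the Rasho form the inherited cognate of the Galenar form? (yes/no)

no

Derive the expected Rasho reflex of *gonmepelos:
Rasho: *gonmepelos > gommepelos > gomepelos > gomefelos > gomifilos  (by nasal place assimilation, degemination, unconditioned shift, vowel merger)
The regular Rasho reflex would be 'gomifilos', but the attested form is 'gomifilis'. The correspondence is irregular, so they are not cognates (the Rasho form has a different source).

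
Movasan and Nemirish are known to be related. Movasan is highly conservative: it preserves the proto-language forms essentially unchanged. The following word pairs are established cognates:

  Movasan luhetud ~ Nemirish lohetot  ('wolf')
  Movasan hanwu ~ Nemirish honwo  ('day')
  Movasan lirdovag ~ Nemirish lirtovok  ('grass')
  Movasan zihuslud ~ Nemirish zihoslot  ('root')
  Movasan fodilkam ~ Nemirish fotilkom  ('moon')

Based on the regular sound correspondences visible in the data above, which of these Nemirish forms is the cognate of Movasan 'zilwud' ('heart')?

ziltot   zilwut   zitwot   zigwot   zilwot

zilwot

luhetud ~ lohetot, zihuslud ~ zihoslot — Movasan u corresponds to Nemirish o after a consonant, before a consonant other than r, m, n, p, b, f, v.
luhetud ~ lohetot, zihuslud ~ zihoslot — Movasan d corresponds to Nemirish t word-finally.
Applying these to Movasan 'zilwud':
  zilwud → zilwod   (u→o after a consonant, before a consonant other than r, m, n, p, b, f, v)
  zilwod → zilwot   (d→t word-finally)
So the Nemirish cognate is 'zilwot'.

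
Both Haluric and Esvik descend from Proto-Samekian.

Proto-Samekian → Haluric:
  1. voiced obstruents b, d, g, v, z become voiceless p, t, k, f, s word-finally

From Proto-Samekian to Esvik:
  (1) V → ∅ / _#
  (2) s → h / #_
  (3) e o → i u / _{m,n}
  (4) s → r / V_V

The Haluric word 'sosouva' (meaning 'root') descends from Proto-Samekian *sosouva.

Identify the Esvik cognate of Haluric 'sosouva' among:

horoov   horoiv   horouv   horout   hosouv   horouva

Esvik: *sosouva > sosouv > hosouv > horouv  (by apocope, debuccalisation, rhotacism)

horouv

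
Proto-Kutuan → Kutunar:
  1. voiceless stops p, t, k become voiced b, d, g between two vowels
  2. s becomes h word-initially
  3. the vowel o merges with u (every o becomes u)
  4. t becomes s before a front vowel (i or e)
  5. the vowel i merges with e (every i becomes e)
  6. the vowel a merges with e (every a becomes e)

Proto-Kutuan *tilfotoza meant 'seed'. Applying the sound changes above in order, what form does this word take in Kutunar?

Kutunar: *tilfotoza
  tilfotoza → tilfodoza   [intervocalic voicing]
  tilfodoza (rule 2 does not apply)
  tilfodoza → tilfuduza   [vowel merger]
  tilfuduza → silfuduza   [palatalisation]
  silfuduza → selfuduza   [vowel merger]
  selfuduza → selfuduze   [vowel merger]
  giving Kutunar selfuduze.

selfuduze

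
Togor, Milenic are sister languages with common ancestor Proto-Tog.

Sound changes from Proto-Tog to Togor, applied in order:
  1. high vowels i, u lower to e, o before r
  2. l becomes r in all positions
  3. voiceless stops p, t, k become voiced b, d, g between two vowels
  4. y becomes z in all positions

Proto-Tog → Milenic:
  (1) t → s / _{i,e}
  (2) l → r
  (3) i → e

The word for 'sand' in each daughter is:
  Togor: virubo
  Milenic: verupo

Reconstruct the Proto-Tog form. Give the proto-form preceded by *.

Position 3: Togor has r, Milenic has r. Taking the neighbouring segments as reconstructed: Togor r can only go back to *l; Milenic r could go back to *l or *r — the one source consistent with every daughter is *l.
Position 2: Togor has i, Milenic has e. Togor preserves i here (none of its changes turn any other segment into i), so the proto-segment is *i.
Verify the candidate proto-form against each daughter:
Togor: *vilupo
  vilupo (rule 1 does not apply)
  vilupo → virupo   [unconditioned shift]
  virupo → virubo   [intervocalic voicing]
  virubo (rule 4 does not apply)
  giving Togor virubo.
Milenic: start from *vilupo.
  rule 1: no change — vilupo
  rule 2 (unconditioned shift): vilupo → virupo
  rule 3 (vowel merger): virupo → verupo
  ⇒ Milenic verupo
No other proto-form is consistent with every reflex, so the reconstruction is *vilupo.

*vilupo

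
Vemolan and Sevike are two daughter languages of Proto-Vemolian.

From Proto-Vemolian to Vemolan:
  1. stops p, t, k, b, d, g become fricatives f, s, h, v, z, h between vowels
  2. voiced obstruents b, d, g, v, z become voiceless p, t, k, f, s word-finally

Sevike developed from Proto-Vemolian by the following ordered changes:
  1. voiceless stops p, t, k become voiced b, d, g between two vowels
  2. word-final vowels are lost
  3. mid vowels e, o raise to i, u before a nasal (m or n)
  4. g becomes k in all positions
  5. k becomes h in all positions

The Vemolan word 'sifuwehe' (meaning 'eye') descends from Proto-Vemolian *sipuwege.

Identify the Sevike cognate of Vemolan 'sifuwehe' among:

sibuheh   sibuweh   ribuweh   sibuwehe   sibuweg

Sevike: *sipuwege > sibuwege > sibuweg > sibuwek > sibuweh  (by intervocalic voicing, apocope, unconditioned shift, unconditioned shift)
Among the options, 'sibuweh' alone shows every Sevike change applied in order.

sibuweh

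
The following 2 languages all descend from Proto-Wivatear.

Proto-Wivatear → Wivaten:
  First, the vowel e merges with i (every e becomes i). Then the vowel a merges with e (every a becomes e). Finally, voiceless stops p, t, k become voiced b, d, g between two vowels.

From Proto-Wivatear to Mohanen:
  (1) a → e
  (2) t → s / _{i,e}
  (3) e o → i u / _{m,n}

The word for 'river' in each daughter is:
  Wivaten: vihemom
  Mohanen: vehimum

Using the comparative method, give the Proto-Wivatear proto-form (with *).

Position 4: Wivaten has e, Mohanen has i. In Wivaten, e can only continue *a, so the proto-segment is *a.
Position 6: Wivaten has o, Mohanen has u. Wivaten preserves o here (none of its changes turn any other segment into o), so the proto-segment is *o.
Verify the candidate proto-form against each daughter:
Wivaten: *vehamom
  vehamom → vihamom   [vowel merger]
  vihamom → vihemom   [vowel merger]
  vihemom (rule 3 does not apply)
  giving Wivaten vihemom.
Mohanen: start from *vehamom.
  rule 1 (vowel merger): vehamom → vehemom
  rule 2: no change — vehemom
  rule 3 (pre-nasal raising): vehemom → vehimum
  ⇒ Mohanen vehimum
No other proto-form is consistent with every reflex, so the reconstruction is *vehamom.

*vehamom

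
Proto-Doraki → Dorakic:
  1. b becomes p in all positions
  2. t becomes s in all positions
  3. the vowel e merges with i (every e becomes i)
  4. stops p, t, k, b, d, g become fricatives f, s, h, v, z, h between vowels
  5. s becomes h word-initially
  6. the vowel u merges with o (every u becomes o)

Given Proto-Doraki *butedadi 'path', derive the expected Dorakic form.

Dorakic: *butedadi
  butedadi → putedadi   [unconditioned shift]
  putedadi → pusedadi   [unconditioned shift]
  pusedadi → pusidadi   [vowel merger]
  pusidadi → pusizazi   [intervocalic lenition]
  pusizazi (rule 5 does not apply)
  pusizazi → posizazi   [vowel merger]
  giving Dorakic posizazi.

posizazi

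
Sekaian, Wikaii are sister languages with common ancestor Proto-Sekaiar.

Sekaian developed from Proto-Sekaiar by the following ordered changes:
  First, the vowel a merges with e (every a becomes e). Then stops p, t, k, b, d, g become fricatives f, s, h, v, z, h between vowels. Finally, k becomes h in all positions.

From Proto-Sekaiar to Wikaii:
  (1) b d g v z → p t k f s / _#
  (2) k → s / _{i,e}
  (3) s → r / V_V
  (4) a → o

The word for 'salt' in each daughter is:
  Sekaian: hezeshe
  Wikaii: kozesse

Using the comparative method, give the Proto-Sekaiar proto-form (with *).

Position 6: Sekaian has h, Wikaii has s. Taking the neighbouring segments as reconstructed: Sekaian h could go back to *k or *h; Wikaii s could go back to *k or *s — the one source consistent with every daughter is *k.
Position 2: Sekaian has e, Wikaii has o. Taking the neighbouring segments as reconstructed: Sekaian e could go back to *a or *e; Wikaii o could go back to *a or *o — the one source consistent with every daughter is *a.
Position 1: Sekaian has h, Wikaii has k. Taking the neighbouring segments as reconstructed: Sekaian h could go back to *k or *h; Wikaii k can only go back to *k — the one source consistent with every daughter is *k.
This points to *kazeske. Verify forward in each daughter:
Sekaian: start from *kazeske.
  rule 1 (vowel merger): kazeske → kezeske
  rule 2: no change — kezeske
  rule 3 (unconditioned shift): kezeske → hezeshe
  ⇒ Sekaian hezeshe
Wikaii: start from *kazeske.
  rule 1: no change — kazeske
  rule 2 (palatalisation): kazeske → kazesse
  rule 3: no change — kazesse
  rule 4 (vowel merger): kazesse → kozesse
  ⇒ Wikaii kozesse
Only *kazeske yields all of Sekaian hezeshe, Wikaii kozesse.

*kazeske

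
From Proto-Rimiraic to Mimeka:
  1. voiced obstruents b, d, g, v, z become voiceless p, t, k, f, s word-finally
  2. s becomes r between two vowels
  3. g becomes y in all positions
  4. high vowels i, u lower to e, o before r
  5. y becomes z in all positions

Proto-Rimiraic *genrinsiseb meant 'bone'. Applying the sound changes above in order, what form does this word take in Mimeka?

Mimeka: *genrinsiseb
  genrinsiseb → genrinsisep   [final devoicing]
  genrinsisep → genrinsirep   [rhotacism]
  genrinsirep → yenrinsirep   [unconditioned shift]
  yenrinsirep → yenrinserep   [pre-rhotic lowering]
  yenrinserep → zenrinserep   [unconditioned shift]
  giving Mimeka zenrinserep.

zenrinserep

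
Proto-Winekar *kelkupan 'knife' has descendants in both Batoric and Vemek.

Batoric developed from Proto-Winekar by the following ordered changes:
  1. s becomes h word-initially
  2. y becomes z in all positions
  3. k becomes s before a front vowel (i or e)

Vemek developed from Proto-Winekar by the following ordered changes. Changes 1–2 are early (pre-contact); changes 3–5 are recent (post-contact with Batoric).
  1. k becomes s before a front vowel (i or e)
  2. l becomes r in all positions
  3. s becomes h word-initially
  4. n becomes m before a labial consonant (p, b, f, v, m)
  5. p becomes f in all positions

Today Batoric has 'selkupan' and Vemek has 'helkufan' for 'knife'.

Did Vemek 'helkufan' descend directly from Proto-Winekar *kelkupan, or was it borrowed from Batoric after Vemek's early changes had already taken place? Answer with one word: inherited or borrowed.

borrowed

If inherited, *kelkupan would pass through all of Vemek's changes:
Vemek: *kelkupan
  kelkupan → selkupan   [palatalisation]
  selkupan → serkupan   [unconditioned shift]
  serkupan → herkupan   [debuccalisation]
  herkupan (rule 4 does not apply)
  herkupan → herkufan   [unconditioned shift]
  giving Vemek herkufan.
If borrowed from Batoric 'selkupan' after the early changes, it would undergo only the recent ones:
  rule 3 (debuccalisation): selkupan → helkupan
  rule 4 (nasal place assimilation): no change (helkupan)
  rule 5 (unconditioned shift): helkupan → helkufan
  ⇒ as a loan: helkufan
Vemek 'helkufan' matches the loan outcome 'helkufan', not the inherited 'herkufan' — it skipped the early Vemek changes, so it was borrowed from Batoric.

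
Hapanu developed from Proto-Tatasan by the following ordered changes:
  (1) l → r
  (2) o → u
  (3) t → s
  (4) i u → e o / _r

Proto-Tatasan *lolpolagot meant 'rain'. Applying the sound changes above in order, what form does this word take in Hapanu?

Hapanu: *lolpolagot
  lolpolagot → rorporagot   [unconditioned shift]
  rorporagot → rurpuragut   [vowel merger]
  rurpuragut → rurpuragus   [unconditioned shift]
  rurpuragus → rorporagus   [pre-rhotic lowering]
  giving Hapanu rorporagus.

rorporagus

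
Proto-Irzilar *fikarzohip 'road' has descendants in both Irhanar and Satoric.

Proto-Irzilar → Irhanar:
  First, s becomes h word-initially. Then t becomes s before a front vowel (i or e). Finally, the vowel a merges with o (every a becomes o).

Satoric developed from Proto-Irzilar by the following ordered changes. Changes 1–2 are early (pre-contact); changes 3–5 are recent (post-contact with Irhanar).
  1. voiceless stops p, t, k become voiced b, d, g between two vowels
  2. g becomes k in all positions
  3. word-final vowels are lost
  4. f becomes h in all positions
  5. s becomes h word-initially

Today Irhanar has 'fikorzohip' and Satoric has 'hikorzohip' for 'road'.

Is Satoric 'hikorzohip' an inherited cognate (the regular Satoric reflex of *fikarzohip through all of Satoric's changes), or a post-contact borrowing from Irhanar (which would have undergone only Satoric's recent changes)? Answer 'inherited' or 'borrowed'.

If inherited, *fikarzohip would pass through all of Satoric's changes:
Satoric: *fikarzohip
  fikarzohip → figarzohip   [intervocalic voicing]
  figarzohip → fikarzohip   [unconditioned shift]
  fikarzohip (rule 3 does not apply)
  fikarzohip → hikarzohip   [unconditioned shift]
  hikarzohip (rule 5 does not apply)
  giving Satoric hikarzohip.
If borrowed from Irhanar 'fikorzohip' after the early changes, it would undergo only the recent ones:
  rule 3 (apocope): no change (fikorzohip)
  rule 4 (unconditioned shift): fikorzohip → hikorzohip
  rule 5 (debuccalisation): no change (hikorzohip)
  ⇒ as a loan: hikorzohip
Satoric 'hikorzohip' matches the loan outcome 'hikorzohip', not the inherited 'hikarzohip' — it skipped the early Satoric changes, so it was borrowed from Irhanar.

borrowed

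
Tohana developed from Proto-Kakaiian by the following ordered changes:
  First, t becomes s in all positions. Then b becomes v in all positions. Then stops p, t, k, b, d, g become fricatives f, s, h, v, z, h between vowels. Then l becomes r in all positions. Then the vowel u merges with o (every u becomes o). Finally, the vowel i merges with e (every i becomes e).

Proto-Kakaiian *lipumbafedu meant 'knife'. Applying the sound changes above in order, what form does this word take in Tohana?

refomvafezo

Tohana: start from *lipumbafedu.
  rule 1: no change — lipumbafedu
  rule 2 (unconditioned shift): lipumbafedu → lipumvafedu
  rule 3 (intervocalic lenition): lipumvafedu → lifumvafezu
  rule 4 (unconditioned shift): lifumvafezu → rifumvafezu
  rule 5 (vowel merger): rifumvafezu → rifomvafezo
  rule 6 (vowel merger): rifomvafezo → refomvafezo
  ⇒ Tohana refomvafezo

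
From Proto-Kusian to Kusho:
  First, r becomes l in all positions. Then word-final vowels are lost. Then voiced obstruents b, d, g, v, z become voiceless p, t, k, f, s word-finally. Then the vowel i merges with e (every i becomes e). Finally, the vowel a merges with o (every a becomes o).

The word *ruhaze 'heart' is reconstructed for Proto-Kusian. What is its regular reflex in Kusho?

luhos

Kusho: *ruhaze
  ruhaze → luhaze   [unconditioned shift]
  luhaze → luhaz   [apocope]
  luhaz → luhas   [final devoicing]
  luhas (rule 4 does not apply)
  luhas → luhos   [vowel merger]
  giving Kusho luhos.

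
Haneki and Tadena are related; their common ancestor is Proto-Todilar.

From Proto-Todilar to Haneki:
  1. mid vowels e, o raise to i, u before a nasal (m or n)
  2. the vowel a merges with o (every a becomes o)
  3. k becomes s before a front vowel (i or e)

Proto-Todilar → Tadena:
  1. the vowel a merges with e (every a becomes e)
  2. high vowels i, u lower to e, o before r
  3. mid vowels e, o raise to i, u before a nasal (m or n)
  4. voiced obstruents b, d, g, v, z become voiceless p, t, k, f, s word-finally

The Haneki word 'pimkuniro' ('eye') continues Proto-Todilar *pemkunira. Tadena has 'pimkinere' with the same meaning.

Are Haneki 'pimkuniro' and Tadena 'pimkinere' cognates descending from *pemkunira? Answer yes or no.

Derive the expected Tadena reflex of *pemkunira:
Tadena: start from *pemkunira.
  rule 1 (vowel merger): pemkunira → pemkunire
  rule 2 (pre-rhotic lowering): pemkunire → pemkunere
  rule 3 (pre-nasal raising): pemkunere → pimkunere
  rule 4: no change — pimkunere
  ⇒ Tadena pimkunere
The regular Tadena reflex would be 'pimkunere', but the attested form is 'pimkinere'. The correspondence is irregular, so they are not cognates (the Tadena form has a different source).

no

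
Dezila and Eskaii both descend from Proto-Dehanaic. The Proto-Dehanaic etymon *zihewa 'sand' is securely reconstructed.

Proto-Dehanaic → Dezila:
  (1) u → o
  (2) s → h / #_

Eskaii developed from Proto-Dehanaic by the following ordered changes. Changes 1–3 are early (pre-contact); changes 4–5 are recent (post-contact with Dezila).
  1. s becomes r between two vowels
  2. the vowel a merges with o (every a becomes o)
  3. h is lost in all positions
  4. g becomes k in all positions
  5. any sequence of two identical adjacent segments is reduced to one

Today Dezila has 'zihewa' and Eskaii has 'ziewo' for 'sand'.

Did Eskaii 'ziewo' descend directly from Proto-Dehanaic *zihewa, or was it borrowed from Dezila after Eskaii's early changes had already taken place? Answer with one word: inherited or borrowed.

inherited

If inherited, *zihewa would pass through all of Eskaii's changes:
Eskaii: *zihewa > zihewo > ziewo  (by vowel merger, h-loss)
If borrowed from Dezila 'zihewa' after the early changes, it would undergo only the recent ones:
  rule 4 (unconditioned shift): no change (zihewa)
  rule 5 (degemination): no change (zihewa)
  ⇒ as a loan: zihewa
Eskaii 'ziewo' matches the inherited outcome exactly, so it is an inherited cognate, not a loan.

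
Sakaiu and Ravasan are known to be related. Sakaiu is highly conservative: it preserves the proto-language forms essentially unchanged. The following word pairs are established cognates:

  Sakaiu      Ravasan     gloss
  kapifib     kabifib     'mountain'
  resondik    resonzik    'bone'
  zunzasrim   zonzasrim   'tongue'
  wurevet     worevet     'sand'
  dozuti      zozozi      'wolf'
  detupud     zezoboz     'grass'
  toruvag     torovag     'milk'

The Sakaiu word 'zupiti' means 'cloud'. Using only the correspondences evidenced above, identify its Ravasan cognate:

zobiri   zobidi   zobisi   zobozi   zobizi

detupud ~ zezoboz — Sakaiu u corresponds to Ravasan o after a consonant, before a labial obstruent.
kapifib ~ kabifib — Sakaiu p corresponds to Ravasan b between vowels (before a front vowel).
dozuti ~ zozozi — Sakaiu t corresponds to Ravasan z between vowels (before a front vowel).
Applying these to Sakaiu 'zupiti':
  zupiti → zopiti   (u→o after a consonant, before a labial obstruent)
  zopiti → zobiti   (p→b between vowels (before a front vowel))
  zobiti → zobizi   (t→z between vowels (before a front vowel))
So the Ravasan cognate is 'zobizi'.

zobizi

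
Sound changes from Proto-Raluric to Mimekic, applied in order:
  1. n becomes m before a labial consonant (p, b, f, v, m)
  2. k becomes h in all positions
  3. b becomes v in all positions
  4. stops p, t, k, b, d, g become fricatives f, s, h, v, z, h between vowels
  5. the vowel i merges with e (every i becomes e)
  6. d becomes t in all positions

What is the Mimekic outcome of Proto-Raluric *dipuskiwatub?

tefushewasuv

Mimekic: *dipuskiwatub > dipushiwatub > dipushiwatuv > difushiwasuv > defushewasuv > tefushewasuv  (by unconditioned shift, unconditioned shift, intervocalic lenition, vowel merger, unconditioned shift)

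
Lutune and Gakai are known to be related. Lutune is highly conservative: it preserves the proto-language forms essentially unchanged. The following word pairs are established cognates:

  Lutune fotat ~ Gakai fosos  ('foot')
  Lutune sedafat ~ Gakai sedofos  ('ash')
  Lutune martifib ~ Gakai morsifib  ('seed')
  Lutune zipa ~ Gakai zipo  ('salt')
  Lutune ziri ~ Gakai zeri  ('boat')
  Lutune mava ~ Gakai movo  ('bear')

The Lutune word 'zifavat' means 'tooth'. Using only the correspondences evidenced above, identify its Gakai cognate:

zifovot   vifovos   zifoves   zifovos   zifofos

zifovos

mava ~ movo — Lutune a corresponds to Gakai o after a consonant, before a labial obstruent.
fotat ~ fosos, sedafat ~ sedofos — Lutune a corresponds to Gakai o after a consonant, before a consonant other than r, m, n, p, b, f, v.
fotat ~ fosos, sedafat ~ sedofos — Lutune t corresponds to Gakai s word-finally.
Applying these to Lutune 'zifavat':
  zifavat → zifovat   (a→o after a consonant, before a labial obstruent)
  zifovat → zifovot   (a→o after a consonant, before a consonant other than r, m, n, p, b, f, v)
  zifovot → zifovos   (t→s word-finally)
So the Gakai cognate is 'zifovos'.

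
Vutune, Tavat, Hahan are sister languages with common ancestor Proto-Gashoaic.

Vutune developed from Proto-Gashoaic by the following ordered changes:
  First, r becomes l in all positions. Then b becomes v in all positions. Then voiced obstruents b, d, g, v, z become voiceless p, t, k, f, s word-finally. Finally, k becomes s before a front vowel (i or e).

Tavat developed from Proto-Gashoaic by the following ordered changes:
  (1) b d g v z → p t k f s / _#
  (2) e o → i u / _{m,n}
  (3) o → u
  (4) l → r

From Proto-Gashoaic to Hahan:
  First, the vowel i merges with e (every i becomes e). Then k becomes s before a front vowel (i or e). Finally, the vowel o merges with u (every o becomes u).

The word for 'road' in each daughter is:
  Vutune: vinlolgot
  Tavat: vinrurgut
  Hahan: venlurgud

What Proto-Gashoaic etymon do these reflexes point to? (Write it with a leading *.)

*vinlorgod

Position 6: Vutune has l, Tavat has r, Hahan has r. Hahan preserves r here (none of its changes turn any other segment into r), so the proto-segment is *r.
Position 8: Vutune has o, Tavat has u, Hahan has u. Vutune preserves o here (none of its changes turn any other segment into o), so the proto-segment is *o.
Position 9: Vutune has t, Tavat has t, Hahan has d. Hahan preserves d here (none of its changes turn any other segment into d), so the proto-segment is *d.
This points to *vinlorgod. Verify forward in each daughter:
Vutune: *vinlorgod > vinlolgod > vinlolgot  (by unconditioned shift, final devoicing)
Tavat: *vinlorgod > vinlorgot > vinlurgut > vinrurgut  (by final devoicing, vowel merger, unconditioned shift)
Hahan: start from *vinlorgod.
  rule 1 (vowel merger): vinlorgod → venlorgod
  rule 2: no change — venlorgod
  rule 3 (vowel merger): venlorgod → venlurgud
  ⇒ Hahan venlurgud
*vinlorgod is the unique common source.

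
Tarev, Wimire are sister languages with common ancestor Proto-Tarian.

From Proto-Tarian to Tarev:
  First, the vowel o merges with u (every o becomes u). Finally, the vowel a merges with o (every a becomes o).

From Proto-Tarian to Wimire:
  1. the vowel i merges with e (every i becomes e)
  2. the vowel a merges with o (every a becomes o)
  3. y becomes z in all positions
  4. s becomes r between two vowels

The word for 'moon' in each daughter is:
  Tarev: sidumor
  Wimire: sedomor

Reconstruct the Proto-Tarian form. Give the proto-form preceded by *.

Position 4: Tarev has u, Wimire has o. Taking the neighbouring segments as reconstructed: Tarev u could go back to *o or *u; Wimire o could go back to *a or *o — the one source consistent with every daughter is *o.
Position 6: Tarev has o, Wimire has o. In Tarev, o can only continue *a, so the proto-segment is *a.
Continuing position by position gives *sidomar; check it forward:
Tarev: *sidomar
  sidomar → sidumar   [vowel merger]
  sidumar → sidumor   [vowel merger]
  giving Tarev sidumor.
Wimire: *sidomar
  sidomar → sedomar   [vowel merger]
  sedomar → sedomor   [vowel merger]
  sedomor (rule 3 does not apply)
  sedomor (rule 4 does not apply)
  giving Wimire sedomor.
No other proto-form is consistent with every reflex, so the reconstruction is *sidomar.

*sidomar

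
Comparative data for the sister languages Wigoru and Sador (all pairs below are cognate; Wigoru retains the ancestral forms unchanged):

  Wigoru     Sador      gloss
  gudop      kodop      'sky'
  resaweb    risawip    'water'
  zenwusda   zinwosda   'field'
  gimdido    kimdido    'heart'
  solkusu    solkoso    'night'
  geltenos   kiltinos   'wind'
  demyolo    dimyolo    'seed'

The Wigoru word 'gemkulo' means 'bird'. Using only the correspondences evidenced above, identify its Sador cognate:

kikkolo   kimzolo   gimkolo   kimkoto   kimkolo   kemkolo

kimkolo

geltenos ~ kiltinos — Wigoru g corresponds to Sador k word-initially before a front vowel.
demyolo ~ dimyolo — Wigoru e corresponds to Sador i after a consonant, before a nasal.
gudop ~ kodop, zenwusda ~ zinwosda — Wigoru u corresponds to Sador o after a consonant, before a consonant other than r, m, n, p, b, f, v.
Applying these to Wigoru 'gemkulo':
  gemkulo → kemkulo   (g→k word-initially before a front vowel)
  kemkulo → kimkulo   (e→i after a consonant, before a nasal)
  kimkulo → kimkolo   (u→o after a consonant, before a consonant other than r, m, n, p, b, f, v)
So the Sador cognate is 'kimkolo'.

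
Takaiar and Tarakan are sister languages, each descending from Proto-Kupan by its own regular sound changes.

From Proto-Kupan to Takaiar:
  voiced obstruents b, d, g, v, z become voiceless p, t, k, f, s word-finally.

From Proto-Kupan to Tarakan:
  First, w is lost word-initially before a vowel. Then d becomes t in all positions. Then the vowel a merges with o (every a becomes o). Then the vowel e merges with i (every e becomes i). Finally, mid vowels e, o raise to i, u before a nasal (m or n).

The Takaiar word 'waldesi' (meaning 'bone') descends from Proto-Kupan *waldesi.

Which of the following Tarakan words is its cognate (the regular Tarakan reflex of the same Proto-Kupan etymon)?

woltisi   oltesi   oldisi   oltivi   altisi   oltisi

Tarakan: start from *waldesi.
  rule 1 (glide loss): waldesi → aldesi
  rule 2 (unconditioned shift): aldesi → altesi
  rule 3 (vowel merger): altesi → oltesi
  rule 4 (vowel merger): oltesi → oltisi
  rule 5: no change — oltisi
  ⇒ Tarakan oltisi
Only 'oltisi' matches the regular Tarakan development of *waldesi.

oltisi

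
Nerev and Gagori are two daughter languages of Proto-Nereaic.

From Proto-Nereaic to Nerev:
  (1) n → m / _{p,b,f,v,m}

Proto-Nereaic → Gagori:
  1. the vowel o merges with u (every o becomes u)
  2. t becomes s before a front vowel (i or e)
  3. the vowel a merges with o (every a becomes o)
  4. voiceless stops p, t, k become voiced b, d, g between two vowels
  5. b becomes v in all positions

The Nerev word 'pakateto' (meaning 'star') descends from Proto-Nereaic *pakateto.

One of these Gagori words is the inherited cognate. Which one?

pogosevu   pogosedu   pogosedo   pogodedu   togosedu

pogosedu

Gagori: start from *pakateto.
  rule 1 (vowel merger): pakateto → pakatetu
  rule 2 (palatalisation): pakatetu → pakasetu
  rule 3 (vowel merger): pakasetu → pokosetu
  rule 4 (intervocalic voicing): pokosetu → pogosedu
  rule 5: no change — pogosedu
  ⇒ Gagori pogosedu
Among the options, 'pogosedu' alone shows every Gagori change applied in order.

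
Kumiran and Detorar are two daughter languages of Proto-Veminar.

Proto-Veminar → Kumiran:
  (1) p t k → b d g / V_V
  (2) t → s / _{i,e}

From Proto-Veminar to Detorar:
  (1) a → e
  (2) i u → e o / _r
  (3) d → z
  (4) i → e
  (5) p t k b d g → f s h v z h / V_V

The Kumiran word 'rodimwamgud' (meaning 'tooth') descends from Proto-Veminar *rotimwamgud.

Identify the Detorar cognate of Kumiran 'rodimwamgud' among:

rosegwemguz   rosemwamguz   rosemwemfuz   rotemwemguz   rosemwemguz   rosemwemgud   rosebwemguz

rosemwemguz

Detorar: start from *rotimwamgud.
  rule 1 (vowel merger): rotimwamgud → rotimwemgud
  rule 2: no change — rotimwemgud
  rule 3 (unconditioned shift): rotimwemgud → rotimwemguz
  rule 4 (vowel merger): rotimwemguz → rotemwemguz
  rule 5 (intervocalic lenition): rotemwemguz → rosemwemguz
  ⇒ Detorar rosemwemguz
The other candidates each miss or misapply at least one Detorar change.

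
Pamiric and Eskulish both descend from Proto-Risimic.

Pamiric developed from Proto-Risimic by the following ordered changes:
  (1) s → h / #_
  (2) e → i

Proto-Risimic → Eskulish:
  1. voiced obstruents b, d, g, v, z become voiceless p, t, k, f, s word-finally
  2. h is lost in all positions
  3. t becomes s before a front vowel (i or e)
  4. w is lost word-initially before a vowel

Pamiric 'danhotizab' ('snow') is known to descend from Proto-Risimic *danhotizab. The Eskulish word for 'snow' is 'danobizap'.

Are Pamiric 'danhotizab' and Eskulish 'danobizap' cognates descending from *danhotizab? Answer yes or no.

Derive the expected Eskulish reflex of *danhotizab:
Eskulish: *danhotizab > danhotizap > danotizap > danosizap  (by final devoicing, h-loss, palatalisation)
The regular Eskulish reflex would be 'danosizap', but the attested form is 'danobizap'. The correspondence is irregular, so they are not cognates (the Eskulish form has a different source).

no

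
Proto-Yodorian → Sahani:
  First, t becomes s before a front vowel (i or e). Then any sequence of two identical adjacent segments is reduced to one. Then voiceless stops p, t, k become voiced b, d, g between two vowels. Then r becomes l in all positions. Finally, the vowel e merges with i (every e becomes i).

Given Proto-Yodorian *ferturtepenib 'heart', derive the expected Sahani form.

filtulsibinib

Sahani: start from *ferturtepenib.
  rule 1 (palatalisation): ferturtepenib → fertursepenib
  rule 2: no change — fertursepenib
  rule 3 (intervocalic voicing): fertursepenib → fertursebenib
  rule 4 (unconditioned shift): fertursebenib → feltulsebenib
  rule 5 (vowel merger): feltulsebenib → filtulsibinib
  ⇒ Sahani filtulsibinib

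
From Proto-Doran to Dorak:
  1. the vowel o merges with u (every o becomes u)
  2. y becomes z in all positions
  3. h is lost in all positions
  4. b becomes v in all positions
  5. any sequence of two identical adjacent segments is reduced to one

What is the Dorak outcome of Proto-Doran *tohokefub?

Dorak: start from *tohokefub.
  rule 1 (vowel merger): tohokefub → tuhukefub
  rule 2: no change — tuhukefub
  rule 3 (h-loss): tuhukefub → tuukefub
  rule 4 (unconditioned shift): tuukefub → tuukefuv
  rule 5 (degemination): tuukefuv → tukefuv
  ⇒ Dorak tukefuv

tukefuv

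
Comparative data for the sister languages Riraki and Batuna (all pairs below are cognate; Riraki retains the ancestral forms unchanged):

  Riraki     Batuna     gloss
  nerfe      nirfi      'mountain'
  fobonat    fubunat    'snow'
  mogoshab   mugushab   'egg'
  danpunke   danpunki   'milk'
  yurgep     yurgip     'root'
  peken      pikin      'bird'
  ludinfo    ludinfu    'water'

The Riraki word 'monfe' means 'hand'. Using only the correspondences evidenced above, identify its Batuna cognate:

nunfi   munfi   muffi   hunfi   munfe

fobonat ~ fubunat — Riraki o corresponds to Batuna u after a consonant, before a nasal.
nerfe ~ nirfi, danpunke ~ danpunki — Riraki e corresponds to Batuna i word-finally.
Applying these to Riraki 'monfe':
  monfe → munfe   (o→u after a consonant, before a nasal)
  munfe → munfi   (e→i word-finally)
So the Batuna cognate is 'munfi'.

munfi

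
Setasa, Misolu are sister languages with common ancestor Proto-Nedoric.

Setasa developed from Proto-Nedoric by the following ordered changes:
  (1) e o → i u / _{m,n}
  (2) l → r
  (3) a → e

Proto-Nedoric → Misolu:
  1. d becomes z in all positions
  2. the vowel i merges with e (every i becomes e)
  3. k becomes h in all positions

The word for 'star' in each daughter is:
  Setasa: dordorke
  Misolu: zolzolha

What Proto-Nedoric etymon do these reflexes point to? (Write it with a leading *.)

*doldolka

Position 4: Setasa has d, Misolu has z. Setasa preserves d here (none of its changes turn any other segment into d), so the proto-segment is *d.
Position 3: Setasa has r, Misolu has l. Misolu preserves l here (none of its changes turn any other segment into l), so the proto-segment is *l.
Position 6: Setasa has r, Misolu has l. Misolu preserves l here (none of its changes turn any other segment into l), so the proto-segment is *l.
Continuing position by position gives *doldolka; check it forward:
Setasa: *doldolka > dordorka > dordorke  (by unconditioned shift, vowel merger)
Misolu: *doldolka > zolzolka > zolzolha  (by unconditioned shift, unconditioned shift)
Only *doldolka yields all of Setasa dordorke, Misolu zolzolha.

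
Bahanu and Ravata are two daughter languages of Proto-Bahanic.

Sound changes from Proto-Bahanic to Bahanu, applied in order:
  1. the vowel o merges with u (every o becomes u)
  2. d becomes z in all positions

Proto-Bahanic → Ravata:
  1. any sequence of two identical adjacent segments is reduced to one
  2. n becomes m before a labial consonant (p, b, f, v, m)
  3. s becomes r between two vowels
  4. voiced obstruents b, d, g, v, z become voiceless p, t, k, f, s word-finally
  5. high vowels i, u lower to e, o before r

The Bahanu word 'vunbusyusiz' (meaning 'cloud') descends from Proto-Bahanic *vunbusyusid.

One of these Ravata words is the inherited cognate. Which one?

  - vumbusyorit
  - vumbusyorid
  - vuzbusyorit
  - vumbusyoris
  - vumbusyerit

Ravata: *vunbusyusid > vumbusyusid > vumbusyurid > vumbusyurit > vumbusyorit  (by nasal place assimilation, rhotacism, final devoicing, pre-rhotic lowering)
The other candidates each miss or misapply at least one Ravata change.

vumbusyorit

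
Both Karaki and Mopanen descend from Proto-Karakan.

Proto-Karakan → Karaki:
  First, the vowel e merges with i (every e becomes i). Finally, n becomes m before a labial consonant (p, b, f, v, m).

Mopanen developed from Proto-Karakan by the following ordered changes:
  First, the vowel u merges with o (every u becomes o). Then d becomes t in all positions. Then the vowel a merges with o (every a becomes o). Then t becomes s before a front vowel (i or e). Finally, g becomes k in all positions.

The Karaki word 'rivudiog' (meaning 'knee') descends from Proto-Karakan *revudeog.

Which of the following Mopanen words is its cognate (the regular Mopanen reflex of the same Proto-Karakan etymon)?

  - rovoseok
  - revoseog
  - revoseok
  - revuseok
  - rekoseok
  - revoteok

Mopanen: *revudeog
  revudeog → revodeog   [vowel merger]
  revodeog → revoteog   [unconditioned shift]
  revoteog (rule 3 does not apply)
  revoteog → revoseog   [palatalisation]
  revoseog → revoseok   [unconditioned shift]
  giving Mopanen revoseok.

revoseok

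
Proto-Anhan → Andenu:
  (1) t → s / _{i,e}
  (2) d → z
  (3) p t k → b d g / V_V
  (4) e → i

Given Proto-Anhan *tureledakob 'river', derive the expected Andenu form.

Andenu: *tureledakob
  tureledakob (rule 1 does not apply)
  tureledakob → turelezakob   [unconditioned shift]
  turelezakob → turelezagob   [intervocalic voicing]
  turelezagob → turilizagob   [vowel merger]
  giving Andenu turilizagob.

turilizagob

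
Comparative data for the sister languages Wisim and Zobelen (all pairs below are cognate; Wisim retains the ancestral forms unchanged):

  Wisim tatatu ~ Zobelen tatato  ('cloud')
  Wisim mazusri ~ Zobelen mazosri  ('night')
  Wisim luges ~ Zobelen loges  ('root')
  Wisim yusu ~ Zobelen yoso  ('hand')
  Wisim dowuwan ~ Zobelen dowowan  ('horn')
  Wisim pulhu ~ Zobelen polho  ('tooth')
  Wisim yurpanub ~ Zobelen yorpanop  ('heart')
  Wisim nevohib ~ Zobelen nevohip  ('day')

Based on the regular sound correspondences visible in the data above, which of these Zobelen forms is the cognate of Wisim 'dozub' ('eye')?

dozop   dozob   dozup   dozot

yurpanub ~ yorpanop — Wisim u corresponds to Zobelen o after a consonant, before a labial obstruent.
yurpanub ~ yorpanop, nevohib ~ nevohip — Wisim b corresponds to Zobelen p word-finally.
Applying these to Wisim 'dozub':
  dozub → dozob   (u→o after a consonant, before a labial obstruent)
  dozob → dozop   (b→p word-finally)
So the Zobelen cognate is 'dozop'.

dozop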